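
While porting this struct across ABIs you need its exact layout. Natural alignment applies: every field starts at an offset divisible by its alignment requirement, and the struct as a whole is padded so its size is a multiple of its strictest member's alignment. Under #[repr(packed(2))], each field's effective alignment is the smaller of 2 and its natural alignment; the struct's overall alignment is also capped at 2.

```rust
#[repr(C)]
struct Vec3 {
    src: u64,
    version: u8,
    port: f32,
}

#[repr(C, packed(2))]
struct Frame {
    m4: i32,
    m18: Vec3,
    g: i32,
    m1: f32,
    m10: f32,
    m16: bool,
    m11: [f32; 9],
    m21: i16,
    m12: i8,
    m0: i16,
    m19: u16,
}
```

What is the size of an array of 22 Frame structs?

Vec3: 0..8  src  (8B, 8-aligned); 8..9  version  (1B, 1-aligned); 9..12  -- padding (3B); 12..16  port  (4B, 4-aligned); sizeof = 16, alignof = 8
0..4  m4  (4B, 2-aligned)
4..20  m18  (16B, 2-aligned)
20..24  g  (4B, 2-aligned)
24..28  m1  (4B, 2-aligned)
28..32  m10  (4B, 2-aligned)
32..33  m16  (1B, 1-aligned)
33..34  -- padding (1B)
34..70  m11  (36B, 2-aligned)
70..72  m21  (2B, 2-aligned)
72..73  m12  (1B, 1-aligned)
73..74  -- padding (1B)
74..76  m0  (2B, 2-aligned)
76..78  m19  (2B, 2-aligned)
sizeof = 78, alignof = 2
array of 22: 22 × 78 = 1716

1716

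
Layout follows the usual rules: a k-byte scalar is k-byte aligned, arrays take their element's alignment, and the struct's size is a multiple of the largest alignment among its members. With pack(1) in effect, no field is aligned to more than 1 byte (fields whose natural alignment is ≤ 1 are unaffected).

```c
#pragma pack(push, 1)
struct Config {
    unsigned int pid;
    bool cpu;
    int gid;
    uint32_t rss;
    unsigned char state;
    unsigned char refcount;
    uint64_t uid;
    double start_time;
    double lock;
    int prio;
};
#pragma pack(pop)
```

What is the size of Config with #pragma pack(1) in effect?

43

0..4  pid  (4B, 1-aligned)
4..5  cpu  (1B, 1-aligned)
5..9  gid  (4B, 1-aligned)
9..13  rss  (4B, 1-aligned)
13..14  state  (1B, 1-aligned)
14..15  refcount  (1B, 1-aligned)
15..23  uid  (8B, 1-aligned)
23..31  start_time  (8B, 1-aligned)
31..39  lock  (8B, 1-aligned)
39..43  prio  (4B, 1-aligned)
sizeof = 43, alignof = 1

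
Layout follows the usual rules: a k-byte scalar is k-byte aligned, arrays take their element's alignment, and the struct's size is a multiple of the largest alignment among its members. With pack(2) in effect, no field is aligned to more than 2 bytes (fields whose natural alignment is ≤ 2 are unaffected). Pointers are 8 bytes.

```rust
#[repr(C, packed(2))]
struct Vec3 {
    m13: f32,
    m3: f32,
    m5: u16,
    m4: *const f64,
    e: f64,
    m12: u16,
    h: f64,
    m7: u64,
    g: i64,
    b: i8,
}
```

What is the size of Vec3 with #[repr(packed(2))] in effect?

54

@0: m13 [4B, align 2] → 4
@4: m3 [4B, align 2] → 8
@8: m5 [2B, align 2] → 10
@10: m4 [8B, align 2] → 18
@18: e [8B, align 2] → 26
@26: m12 [2B, align 2] → 28
@28: h [8B, align 2] → 36
@36: m7 [8B, align 2] → 44
@44: g [8B, align 2] → 52
@52: b [1B, align 1] → 53
+1 tail pad (align 2)
size 54, align 2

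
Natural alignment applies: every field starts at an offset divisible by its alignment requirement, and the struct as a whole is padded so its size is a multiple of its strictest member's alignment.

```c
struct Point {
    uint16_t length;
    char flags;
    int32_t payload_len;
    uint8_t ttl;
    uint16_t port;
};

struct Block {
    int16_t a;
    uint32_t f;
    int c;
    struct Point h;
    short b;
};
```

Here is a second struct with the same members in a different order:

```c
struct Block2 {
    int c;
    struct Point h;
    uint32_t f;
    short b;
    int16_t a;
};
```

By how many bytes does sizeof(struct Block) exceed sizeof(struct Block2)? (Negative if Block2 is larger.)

Point: 0..2  length  (2B, 2-aligned); 2..3  flags  (1B, 1-aligned); 3..4  -- padding (1B); 4..8  payload_len  (4B, 4-aligned); 8..9  ttl  (1B, 1-aligned); 9..10  -- padding (1B); 10..12  port  (2B, 2-aligned); sizeof = 12, alignof = 4
0..2  a  (2B, 2-aligned)
2..4  -- padding (2B)
4..8  f  (4B, 4-aligned)
8..12  c  (4B, 4-aligned)
12..24  h  (12B, 4-aligned)
24..26  b  (2B, 2-aligned)
26..28  -- tail padding (2B)
sizeof = 28, alignof = 4
— Block2 —
0..4  c  (4B, 4-aligned)
4..16  h  (12B, 4-aligned)
16..20  f  (4B, 4-aligned)
20..22  b  (2B, 2-aligned)
22..24  a  (2B, 2-aligned)
sizeof = 24, alignof = 4
28 − 24 = 4

4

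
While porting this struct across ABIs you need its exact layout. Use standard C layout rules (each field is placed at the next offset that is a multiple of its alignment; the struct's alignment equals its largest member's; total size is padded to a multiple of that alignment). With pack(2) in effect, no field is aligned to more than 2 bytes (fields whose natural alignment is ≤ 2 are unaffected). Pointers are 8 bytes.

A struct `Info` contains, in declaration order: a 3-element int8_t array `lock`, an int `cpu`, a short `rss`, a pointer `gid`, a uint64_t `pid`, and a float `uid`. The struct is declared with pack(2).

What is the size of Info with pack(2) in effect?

lock at 0 (size 3, align 1) → ends 3
pad 1 to align 2 for cpu
cpu at 4 (size 4, align 2) → ends 8
rss at 8 (size 2, align 2) → ends 10
gid at 10 (size 8, align 2) → ends 18
pid at 18 (size 8, align 2) → ends 26
uid at 26 (size 4, align 2) → ends 30
total 30 bytes, alignment 2

30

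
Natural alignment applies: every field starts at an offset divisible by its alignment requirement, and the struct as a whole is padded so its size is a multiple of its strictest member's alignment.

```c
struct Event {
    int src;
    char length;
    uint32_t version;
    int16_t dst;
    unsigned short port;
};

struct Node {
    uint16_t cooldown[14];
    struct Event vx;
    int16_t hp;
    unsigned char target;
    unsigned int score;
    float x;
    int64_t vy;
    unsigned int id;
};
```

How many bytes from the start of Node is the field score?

Event: 0..4  src  (4B, 4-aligned); 4..5  length  (1B, 1-aligned); 5..8  -- padding (3B); 8..12  version  (4B, 4-aligned); 12..14  dst  (2B, 2-aligned); 14..16  port  (2B, 2-aligned); sizeof = 16, alignof = 4
0..28  cooldown  (28B, 2-aligned)
28..44  vx  (16B, 4-aligned)
44..46  hp  (2B, 2-aligned)
46..47  target  (1B, 1-aligned)
47..48  -- padding (1B)
48..52  score  (4B, 4-aligned)

48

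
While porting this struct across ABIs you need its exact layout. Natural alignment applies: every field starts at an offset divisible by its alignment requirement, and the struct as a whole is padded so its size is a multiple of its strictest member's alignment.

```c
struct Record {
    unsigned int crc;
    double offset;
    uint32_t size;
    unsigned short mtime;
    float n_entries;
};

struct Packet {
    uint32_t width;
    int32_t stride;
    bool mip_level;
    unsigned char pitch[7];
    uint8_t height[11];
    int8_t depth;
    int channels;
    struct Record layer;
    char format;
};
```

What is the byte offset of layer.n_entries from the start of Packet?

56

Record: @0: crc [4B, align 4] → 4; +4 pad (align 8); @8: offset [8B, align 8] → 16; @16: size [4B, align 4] → 20; @20: mtime [2B, align 2] → 22; +2 pad (align 4); @24: n_entries [4B, align 4] → 28; +4 tail pad (align 8); size 32, align 8
@0: width [4B, align 4] → 4
@4: stride [4B, align 4] → 8
@8: mip_level [1B, align 1] → 9
@9: pitch [7B, align 1] → 16
@16: height [11B, align 1] → 27
@27: depth [1B, align 1] → 28
@28: channels [4B, align 4] → 32
@32: layer [32B, align 8] → 64
within Record: n_entries at 24
32 + 24 = 56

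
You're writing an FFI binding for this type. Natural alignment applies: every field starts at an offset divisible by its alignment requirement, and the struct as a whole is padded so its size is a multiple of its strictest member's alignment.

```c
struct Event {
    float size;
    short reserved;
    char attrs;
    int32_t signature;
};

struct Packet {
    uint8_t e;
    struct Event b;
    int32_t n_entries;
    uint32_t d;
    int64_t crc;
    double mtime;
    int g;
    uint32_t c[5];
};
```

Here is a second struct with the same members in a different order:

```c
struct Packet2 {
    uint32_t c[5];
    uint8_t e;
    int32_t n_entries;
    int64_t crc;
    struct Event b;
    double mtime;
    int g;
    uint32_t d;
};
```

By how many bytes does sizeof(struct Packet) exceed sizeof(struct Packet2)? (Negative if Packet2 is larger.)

-8

Event: 0..4  size  (4B, 4-aligned); 4..6  reserved  (2B, 2-aligned); 6..7  attrs  (1B, 1-aligned); 7..8  -- padding (1B); 8..12  signature  (4B, 4-aligned); sizeof = 12, alignof = 4
0..1  e  (1B, 1-aligned)
1..4  -- padding (3B)
4..16  b  (12B, 4-aligned)
16..20  n_entries  (4B, 4-aligned)
20..24  d  (4B, 4-aligned)
24..32  crc  (8B, 8-aligned)
32..40  mtime  (8B, 8-aligned)
40..44  g  (4B, 4-aligned)
44..64  c  (20B, 4-aligned)
sizeof = 64, alignof = 8
— Packet2 —
0..20  c  (20B, 4-aligned)
20..21  e  (1B, 1-aligned)
21..24  -- padding (3B)
24..28  n_entries  (4B, 4-aligned)
28..32  -- padding (4B)
32..40  crc  (8B, 8-aligned)
40..52  b  (12B, 4-aligned)
52..56  -- padding (4B)
56..64  mtime  (8B, 8-aligned)
64..68  g  (4B, 4-aligned)
68..72  d  (4B, 4-aligned)
sizeof = 72, alignof = 8
64 − 72 = -8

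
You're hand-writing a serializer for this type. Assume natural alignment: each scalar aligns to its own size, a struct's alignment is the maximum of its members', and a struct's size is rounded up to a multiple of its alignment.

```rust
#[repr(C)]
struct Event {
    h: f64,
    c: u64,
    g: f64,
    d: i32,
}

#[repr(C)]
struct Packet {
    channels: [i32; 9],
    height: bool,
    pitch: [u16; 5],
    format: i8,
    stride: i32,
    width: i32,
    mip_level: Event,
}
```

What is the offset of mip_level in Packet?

64

Event: 0..8  h  (8B, 8-aligned); 8..16  c  (8B, 8-aligned); 16..24  g  (8B, 8-aligned); 24..28  d  (4B, 4-aligned); 28..32  -- tail padding (4B); sizeof = 32, alignof = 8
0..36  channels  (36B, 4-aligned)
36..37  height  (1B, 1-aligned)
37..38  -- padding (1B)
38..48  pitch  (10B, 2-aligned)
48..49  format  (1B, 1-aligned)
49..52  -- padding (3B)
52..56  stride  (4B, 4-aligned)
56..60  width  (4B, 4-aligned)
60..64  -- padding (4B)
64..96  mip_level  (32B, 8-aligned)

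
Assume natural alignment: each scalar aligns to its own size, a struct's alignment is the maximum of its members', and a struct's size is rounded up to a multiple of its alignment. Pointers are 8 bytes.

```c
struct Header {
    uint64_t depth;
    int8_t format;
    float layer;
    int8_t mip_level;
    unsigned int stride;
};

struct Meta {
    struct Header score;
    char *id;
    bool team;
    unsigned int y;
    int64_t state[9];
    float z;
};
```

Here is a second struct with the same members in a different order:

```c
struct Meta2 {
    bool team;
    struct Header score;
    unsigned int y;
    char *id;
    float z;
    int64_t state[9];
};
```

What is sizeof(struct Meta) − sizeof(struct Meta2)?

Header: 0..8  depth  (8B, 8-aligned); 8..9  format  (1B, 1-aligned); 9..12  -- padding (3B); 12..16  layer  (4B, 4-aligned); 16..17  mip_level  (1B, 1-aligned); 17..20  -- padding (3B); 20..24  stride  (4B, 4-aligned); sizeof = 24, alignof = 8
0..24  score  (24B, 8-aligned)
24..32  id  (8B, 8-aligned)
32..33  team  (1B, 1-aligned)
33..36  -- padding (3B)
36..40  y  (4B, 4-aligned)
40..112  state  (72B, 8-aligned)
112..116  z  (4B, 4-aligned)
116..120  -- tail padding (4B)
sizeof = 120, alignof = 8
— Meta2 —
0..1  team  (1B, 1-aligned)
1..8  -- padding (7B)
8..32  score  (24B, 8-aligned)
32..36  y  (4B, 4-aligned)
36..40  -- padding (4B)
40..48  id  (8B, 8-aligned)
48..52  z  (4B, 4-aligned)
52..56  -- padding (4B)
56..128  state  (72B, 8-aligned)
sizeof = 128, alignof = 8
120 − 128 = -8

-8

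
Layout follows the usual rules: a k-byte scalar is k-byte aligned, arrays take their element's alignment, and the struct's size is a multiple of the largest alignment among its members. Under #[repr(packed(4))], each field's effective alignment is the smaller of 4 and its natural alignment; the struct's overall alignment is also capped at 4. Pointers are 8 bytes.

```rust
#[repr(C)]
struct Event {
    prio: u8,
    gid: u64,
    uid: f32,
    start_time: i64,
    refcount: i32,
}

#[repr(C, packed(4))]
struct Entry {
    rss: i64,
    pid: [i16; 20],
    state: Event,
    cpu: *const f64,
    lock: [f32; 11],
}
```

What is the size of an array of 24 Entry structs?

3360

Event: prio at 0 (size 1, align 1) → ends 1; pad 7 to align 8 for gid; gid at 8 (size 8, align 8) → ends 16; uid at 16 (size 4, align 4) → ends 20; pad 4 to align 8 for start_time; start_time at 24 (size 8, align 8) → ends 32; refcount at 32 (size 4, align 4) → ends 36; tail pad 4 to reach multiple of 8; total 40 bytes, alignment 8
rss at 0 (size 8, align 4) → ends 8
pid at 8 (size 40, align 2) → ends 48
state at 48 (size 40, align 4) → ends 88
cpu at 88 (size 8, align 4) → ends 96
lock at 96 (size 44, align 4) → ends 140
total 140 bytes, alignment 4
array of 24: 24 × 140 = 3360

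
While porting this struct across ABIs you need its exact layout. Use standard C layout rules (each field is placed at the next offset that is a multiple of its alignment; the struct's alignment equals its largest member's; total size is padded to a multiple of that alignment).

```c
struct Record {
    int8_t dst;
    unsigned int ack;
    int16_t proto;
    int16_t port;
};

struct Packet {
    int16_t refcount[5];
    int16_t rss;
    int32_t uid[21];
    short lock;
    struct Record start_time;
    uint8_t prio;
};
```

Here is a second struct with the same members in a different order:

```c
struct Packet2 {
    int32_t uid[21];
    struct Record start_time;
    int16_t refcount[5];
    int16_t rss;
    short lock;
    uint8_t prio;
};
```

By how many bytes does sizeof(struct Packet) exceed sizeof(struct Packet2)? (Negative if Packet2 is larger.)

Record: dst at 0 (size 1, align 1) → ends 1; pad 3 to align 4 for ack; ack at 4 (size 4, align 4) → ends 8; proto at 8 (size 2, align 2) → ends 10; port at 10 (size 2, align 2) → ends 12; total 12 bytes, alignment 4
refcount at 0 (size 10, align 2) → ends 10
rss at 10 (size 2, align 2) → ends 12
uid at 12 (size 84, align 4) → ends 96
lock at 96 (size 2, align 2) → ends 98
pad 2 to align 4 for start_time
start_time at 100 (size 12, align 4) → ends 112
prio at 112 (size 1, align 1) → ends 113
tail pad 3 to reach multiple of 4
total 116 bytes, alignment 4
— Packet2 —
uid at 0 (size 84, align 4) → ends 84
start_time at 84 (size 12, align 4) → ends 96
refcount at 96 (size 10, align 2) → ends 106
rss at 106 (size 2, align 2) → ends 108
lock at 108 (size 2, align 2) → ends 110
prio at 110 (size 1, align 1) → ends 111
tail pad 1 to reach multiple of 4
total 112 bytes, alignment 4
116 − 112 = 4

4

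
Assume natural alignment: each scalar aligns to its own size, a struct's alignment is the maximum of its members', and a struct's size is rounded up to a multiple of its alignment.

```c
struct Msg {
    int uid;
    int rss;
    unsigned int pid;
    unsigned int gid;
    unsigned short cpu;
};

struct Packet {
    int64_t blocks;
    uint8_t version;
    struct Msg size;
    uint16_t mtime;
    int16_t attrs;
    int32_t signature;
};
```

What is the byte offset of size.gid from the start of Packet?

24

Msg: uid at 0 (size 4, align 4) → ends 4; rss at 4 (size 4, align 4) → ends 8; pid at 8 (size 4, align 4) → ends 12; gid at 12 (size 4, align 4) → ends 16; cpu at 16 (size 2, align 2) → ends 18; tail pad 2 to reach multiple of 4; total 20 bytes, alignment 4
blocks at 0 (size 8, align 8) → ends 8
version at 8 (size 1, align 1) → ends 9
pad 3 to align 4 for size
size at 12 (size 20, align 4) → ends 32
within Msg: gid at 12
12 + 12 = 24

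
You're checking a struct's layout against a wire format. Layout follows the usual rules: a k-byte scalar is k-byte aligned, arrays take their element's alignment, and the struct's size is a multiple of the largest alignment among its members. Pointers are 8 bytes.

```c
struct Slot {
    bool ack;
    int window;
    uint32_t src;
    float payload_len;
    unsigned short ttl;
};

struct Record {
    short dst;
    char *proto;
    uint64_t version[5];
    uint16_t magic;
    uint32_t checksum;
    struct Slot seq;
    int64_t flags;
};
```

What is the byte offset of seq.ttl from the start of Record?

80

Slot: @0: ack [1B, align 1] → 1; +3 pad (align 4); @4: window [4B, align 4] → 8; @8: src [4B, align 4] → 12; @12: payload_len [4B, align 4] → 16; @16: ttl [2B, align 2] → 18; +2 tail pad (align 4); size 20, align 4
@0: dst [2B, align 2] → 2
+6 pad (align 8)
@8: proto [8B, align 8] → 16
@16: version [40B, align 8] → 56
@56: magic [2B, align 2] → 58
+2 pad (align 4)
@60: checksum [4B, align 4] → 64
@64: seq [20B, align 4] → 84
within Slot: ttl at 16
64 + 16 = 80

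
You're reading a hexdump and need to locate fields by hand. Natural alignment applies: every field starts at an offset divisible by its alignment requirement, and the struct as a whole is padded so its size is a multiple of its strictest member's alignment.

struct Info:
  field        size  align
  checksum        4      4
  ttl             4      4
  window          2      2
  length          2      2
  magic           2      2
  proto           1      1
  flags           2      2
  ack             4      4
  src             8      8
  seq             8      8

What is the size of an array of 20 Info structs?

800

@0: checksum [4B, align 4] → 4
@4: ttl [4B, align 4] → 8
@8: window [2B, align 2] → 10
@10: length [2B, align 2] → 12
@12: magic [2B, align 2] → 14
@14: proto [1B, align 1] → 15
+1 pad (align 2)
@16: flags [2B, align 2] → 18
+2 pad (align 4)
@20: ack [4B, align 4] → 24
@24: src [8B, align 8] → 32
@32: seq [8B, align 8] → 40
size 40, align 8
array of 20: 20 × 40 = 800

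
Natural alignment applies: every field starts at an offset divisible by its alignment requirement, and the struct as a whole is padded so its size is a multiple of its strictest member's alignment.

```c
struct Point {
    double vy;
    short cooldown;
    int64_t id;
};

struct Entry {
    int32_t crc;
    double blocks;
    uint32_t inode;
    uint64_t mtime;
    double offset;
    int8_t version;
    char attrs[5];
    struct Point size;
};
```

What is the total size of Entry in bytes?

Point: @0: vy [8B, align 8] → 8; @8: cooldown [2B, align 2] → 10; +6 pad (align 8); @16: id [8B, align 8] → 24; size 24, align 8
@0: crc [4B, align 4] → 4
+4 pad (align 8)
@8: blocks [8B, align 8] → 16
@16: inode [4B, align 4] → 20
+4 pad (align 8)
@24: mtime [8B, align 8] → 32
@32: offset [8B, align 8] → 40
@40: version [1B, align 1] → 41
@41: attrs [5B, align 1] → 46
+2 pad (align 8)
@48: size [24B, align 8] → 72
size 72, align 8

72 bytes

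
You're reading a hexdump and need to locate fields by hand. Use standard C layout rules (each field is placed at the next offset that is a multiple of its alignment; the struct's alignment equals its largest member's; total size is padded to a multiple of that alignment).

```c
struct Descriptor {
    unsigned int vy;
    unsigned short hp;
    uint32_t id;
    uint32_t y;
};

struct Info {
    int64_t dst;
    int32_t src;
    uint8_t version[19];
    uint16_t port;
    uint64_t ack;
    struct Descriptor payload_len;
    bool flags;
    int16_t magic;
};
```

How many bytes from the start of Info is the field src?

8

Descriptor: 0..4  vy  (4B, 4-aligned); 4..6  hp  (2B, 2-aligned); 6..8  -- padding (2B); 8..12  id  (4B, 4-aligned); 12..16  y  (4B, 4-aligned); sizeof = 16, alignof = 4
0..8  dst  (8B, 8-aligned)
8..12  src  (4B, 4-aligned)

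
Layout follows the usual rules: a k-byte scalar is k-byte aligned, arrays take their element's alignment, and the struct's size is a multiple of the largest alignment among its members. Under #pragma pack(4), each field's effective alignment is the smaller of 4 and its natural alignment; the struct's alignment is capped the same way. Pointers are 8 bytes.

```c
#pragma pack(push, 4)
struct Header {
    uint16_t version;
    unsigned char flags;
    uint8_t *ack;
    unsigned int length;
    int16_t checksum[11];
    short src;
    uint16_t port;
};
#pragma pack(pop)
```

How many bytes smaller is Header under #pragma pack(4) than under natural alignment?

4

natural layout:
  0..2  version  (2B, 2-aligned)
  2..3  flags  (1B, 1-aligned)
  3..8  -- padding (5B)
  8..16  ack  (8B, 8-aligned)
  16..20  length  (4B, 4-aligned)
  20..42  checksum  (22B, 2-aligned)
  42..44  src  (2B, 2-aligned)
  44..46  port  (2B, 2-aligned)
  46..48  -- tail padding (2B)
  sizeof = 48, alignof = 8
packed(4) layout:
  0..2  version  (2B, 2-aligned)
  2..3  flags  (1B, 1-aligned)
  3..4  -- padding (1B)
  4..12  ack  (8B, 4-aligned)
  12..16  length  (4B, 4-aligned)
  16..38  checksum  (22B, 2-aligned)
  38..40  src  (2B, 2-aligned)
  40..42  port  (2B, 2-aligned)
  42..44  -- tail padding (2B)
  sizeof = 44, alignof = 4
48 − 44 = 4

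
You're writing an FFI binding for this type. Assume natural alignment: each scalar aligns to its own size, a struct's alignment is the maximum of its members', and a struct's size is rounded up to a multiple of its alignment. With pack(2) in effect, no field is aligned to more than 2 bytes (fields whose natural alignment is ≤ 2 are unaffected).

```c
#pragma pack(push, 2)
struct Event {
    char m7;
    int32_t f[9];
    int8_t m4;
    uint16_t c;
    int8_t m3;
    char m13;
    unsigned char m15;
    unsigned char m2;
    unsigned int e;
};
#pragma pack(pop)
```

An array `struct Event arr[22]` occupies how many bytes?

@0: m7 [1B, align 1] → 1
+1 pad (align 2)
@2: f [36B, align 2] → 38
@38: m4 [1B, align 1] → 39
+1 pad (align 2)
@40: c [2B, align 2] → 42
@42: m3 [1B, align 1] → 43
@43: m13 [1B, align 1] → 44
@44: m15 [1B, align 1] → 45
@45: m2 [1B, align 1] → 46
@46: e [4B, align 2] → 50
size 50, align 2
array of 22: 22 × 50 = 1100

1100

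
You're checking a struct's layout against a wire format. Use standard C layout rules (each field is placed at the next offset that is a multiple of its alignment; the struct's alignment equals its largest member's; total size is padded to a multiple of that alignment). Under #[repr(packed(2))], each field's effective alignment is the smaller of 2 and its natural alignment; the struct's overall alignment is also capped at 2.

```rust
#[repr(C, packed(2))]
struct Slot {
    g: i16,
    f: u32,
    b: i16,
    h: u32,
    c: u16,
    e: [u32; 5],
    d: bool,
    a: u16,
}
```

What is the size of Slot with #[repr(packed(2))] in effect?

38

@0: g [2B, align 2] → 2
@2: f [4B, align 2] → 6
@6: b [2B, align 2] → 8
@8: h [4B, align 2] → 12
@12: c [2B, align 2] → 14
@14: e [20B, align 2] → 34
@34: d [1B, align 1] → 35
+1 pad (align 2)
@36: a [2B, align 2] → 38
size 38, align 2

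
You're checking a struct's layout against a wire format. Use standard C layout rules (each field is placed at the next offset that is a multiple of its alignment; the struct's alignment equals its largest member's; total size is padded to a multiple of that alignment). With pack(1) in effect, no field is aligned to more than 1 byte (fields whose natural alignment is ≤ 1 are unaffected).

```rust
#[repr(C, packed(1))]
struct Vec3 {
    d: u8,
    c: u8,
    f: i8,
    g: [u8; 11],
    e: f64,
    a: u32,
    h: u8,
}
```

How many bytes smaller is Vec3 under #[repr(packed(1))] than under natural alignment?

natural layout:
  @0: d [1B, align 1] → 1
  @1: c [1B, align 1] → 2
  @2: f [1B, align 1] → 3
  @3: g [11B, align 1] → 14
  +2 pad (align 8)
  @16: e [8B, align 8] → 24
  @24: a [4B, align 4] → 28
  @28: h [1B, align 1] → 29
  +3 tail pad (align 8)
  size 32, align 8
packed(1) layout:
  @0: d [1B, align 1] → 1
  @1: c [1B, align 1] → 2
  @2: f [1B, align 1] → 3
  @3: g [11B, align 1] → 14
  @14: e [8B, align 1] → 22
  @22: a [4B, align 1] → 26
  @26: h [1B, align 1] → 27
  size 27, align 1
32 − 27 = 5

5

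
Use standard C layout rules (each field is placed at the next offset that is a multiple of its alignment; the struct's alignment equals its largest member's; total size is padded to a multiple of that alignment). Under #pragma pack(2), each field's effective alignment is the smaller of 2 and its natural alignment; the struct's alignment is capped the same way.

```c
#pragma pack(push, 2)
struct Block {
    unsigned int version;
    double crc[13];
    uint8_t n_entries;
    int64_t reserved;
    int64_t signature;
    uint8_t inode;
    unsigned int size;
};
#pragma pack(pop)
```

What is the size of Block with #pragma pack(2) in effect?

132

@0: version [4B, align 2] → 4
@4: crc [104B, align 2] → 108
@108: n_entries [1B, align 1] → 109
+1 pad (align 2)
@110: reserved [8B, align 2] → 118
@118: signature [8B, align 2] → 126
@126: inode [1B, align 1] → 127
+1 pad (align 2)
@128: size [4B, align 2] → 132
size 132, align 2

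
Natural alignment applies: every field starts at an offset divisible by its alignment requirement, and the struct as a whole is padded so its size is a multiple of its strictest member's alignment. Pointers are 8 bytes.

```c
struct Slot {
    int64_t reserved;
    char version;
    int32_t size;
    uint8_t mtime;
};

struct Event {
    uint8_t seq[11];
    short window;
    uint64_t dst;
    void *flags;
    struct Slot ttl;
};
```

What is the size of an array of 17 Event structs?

Slot: 0..8  reserved  (8B, 8-aligned); 8..9  version  (1B, 1-aligned); 9..12  -- padding (3B); 12..16  size  (4B, 4-aligned); 16..17  mtime  (1B, 1-aligned); 17..24  -- tail padding (7B); sizeof = 24, alignof = 8
0..11  seq  (11B, 1-aligned)
11..12  -- padding (1B)
12..14  window  (2B, 2-aligned)
14..16  -- padding (2B)
16..24  dst  (8B, 8-aligned)
24..32  flags  (8B, 8-aligned)
32..56  ttl  (24B, 8-aligned)
sizeof = 56, alignof = 8
array of 17: 17 × 56 = 952

952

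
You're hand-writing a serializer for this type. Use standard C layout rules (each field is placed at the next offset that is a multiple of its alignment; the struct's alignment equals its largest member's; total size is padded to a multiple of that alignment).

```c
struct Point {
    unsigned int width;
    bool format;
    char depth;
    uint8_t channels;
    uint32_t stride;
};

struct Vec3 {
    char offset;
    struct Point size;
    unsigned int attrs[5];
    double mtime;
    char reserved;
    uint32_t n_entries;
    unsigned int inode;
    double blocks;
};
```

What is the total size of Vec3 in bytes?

72

Point: 0..4  width  (4B, 4-aligned); 4..5  format  (1B, 1-aligned); 5..6  depth  (1B, 1-aligned); 6..7  channels  (1B, 1-aligned); 7..8  -- padding (1B); 8..12  stride  (4B, 4-aligned); sizeof = 12, alignof = 4
0..1  offset  (1B, 1-aligned)
1..4  -- padding (3B)
4..16  size  (12B, 4-aligned)
16..36  attrs  (20B, 4-aligned)
36..40  -- padding (4B)
40..48  mtime  (8B, 8-aligned)
48..49  reserved  (1B, 1-aligned)
49..52  -- padding (3B)
52..56  n_entries  (4B, 4-aligned)
56..60  inode  (4B, 4-aligned)
60..64  -- padding (4B)
64..72  blocks  (8B, 8-aligned)
sizeof = 72, alignof = 8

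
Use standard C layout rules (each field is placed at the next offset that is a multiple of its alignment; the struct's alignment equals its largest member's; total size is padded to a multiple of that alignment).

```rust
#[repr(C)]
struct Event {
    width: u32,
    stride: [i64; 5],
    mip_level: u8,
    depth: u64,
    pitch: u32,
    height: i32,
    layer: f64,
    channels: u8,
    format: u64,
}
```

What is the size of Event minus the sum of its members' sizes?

0..4  width  (4B, 4-aligned)
4..8  -- padding (4B)
8..48  stride  (40B, 8-aligned)
48..49  mip_level  (1B, 1-aligned)
49..56  -- padding (7B)
56..64  depth  (8B, 8-aligned)
64..68  pitch  (4B, 4-aligned)
68..72  height  (4B, 4-aligned)
72..80  layer  (8B, 8-aligned)
80..81  channels  (1B, 1-aligned)
81..88  -- padding (7B)
88..96  format  (8B, 8-aligned)
sizeof = 96, alignof = 8
data bytes 78, size 96 → padding 18

18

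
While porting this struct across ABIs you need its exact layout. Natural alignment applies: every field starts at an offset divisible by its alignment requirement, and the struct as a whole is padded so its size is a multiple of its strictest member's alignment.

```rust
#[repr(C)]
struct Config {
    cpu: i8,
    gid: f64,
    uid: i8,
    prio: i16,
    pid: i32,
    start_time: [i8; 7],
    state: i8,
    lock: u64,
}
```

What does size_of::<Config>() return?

40

cpu at 0 (size 1, align 1) → ends 1
pad 7 to align 8 for gid
gid at 8 (size 8, align 8) → ends 16
uid at 16 (size 1, align 1) → ends 17
pad 1 to align 2 for prio
prio at 18 (size 2, align 2) → ends 20
pid at 20 (size 4, align 4) → ends 24
start_time at 24 (size 7, align 1) → ends 31
state at 31 (size 1, align 1) → ends 32
lock at 32 (size 8, align 8) → ends 40
total 40 bytes, alignment 8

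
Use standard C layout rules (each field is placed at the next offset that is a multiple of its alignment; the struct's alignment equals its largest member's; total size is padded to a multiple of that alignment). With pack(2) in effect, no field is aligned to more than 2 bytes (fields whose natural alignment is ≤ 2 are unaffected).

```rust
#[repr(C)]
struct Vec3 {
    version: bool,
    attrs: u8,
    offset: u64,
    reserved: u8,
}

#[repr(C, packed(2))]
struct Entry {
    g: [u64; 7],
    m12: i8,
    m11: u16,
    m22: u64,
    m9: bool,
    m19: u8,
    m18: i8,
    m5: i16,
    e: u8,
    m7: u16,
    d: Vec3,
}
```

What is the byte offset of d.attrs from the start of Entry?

79

Vec3: @0: version [1B, align 1] → 1; @1: attrs [1B, align 1] → 2; +6 pad (align 8); @8: offset [8B, align 8] → 16; @16: reserved [1B, align 1] → 17; +7 tail pad (align 8); size 24, align 8
@0: g [56B, align 2] → 56
@56: m12 [1B, align 1] → 57
+1 pad (align 2)
@58: m11 [2B, align 2] → 60
@60: m22 [8B, align 2] → 68
@68: m9 [1B, align 1] → 69
@69: m19 [1B, align 1] → 70
@70: m18 [1B, align 1] → 71
+1 pad (align 2)
@72: m5 [2B, align 2] → 74
@74: e [1B, align 1] → 75
+1 pad (align 2)
@76: m7 [2B, align 2] → 78
@78: d [24B, align 2] → 102
within Vec3: attrs at 1
78 + 1 = 79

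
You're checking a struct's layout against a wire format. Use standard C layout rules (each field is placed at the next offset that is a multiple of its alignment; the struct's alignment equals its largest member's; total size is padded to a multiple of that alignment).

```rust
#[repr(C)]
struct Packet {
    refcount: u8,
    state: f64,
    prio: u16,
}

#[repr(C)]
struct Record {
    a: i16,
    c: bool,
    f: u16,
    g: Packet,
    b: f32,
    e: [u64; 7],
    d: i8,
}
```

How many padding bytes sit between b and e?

Packet: refcount at 0 (size 1, align 1) → ends 1; pad 7 to align 8 for state; state at 8 (size 8, align 8) → ends 16; prio at 16 (size 2, align 2) → ends 18; tail pad 6 to reach multiple of 8; total 24 bytes, alignment 8
a at 0 (size 2, align 2) → ends 2
c at 2 (size 1, align 1) → ends 3
pad 1 to align 2 for f
f at 4 (size 2, align 2) → ends 6
pad 2 to align 8 for g
g at 8 (size 24, align 8) → ends 32
b at 32 (size 4, align 4) → ends 36
pad 4 to align 8 for e
e at 40 (size 56, align 8) → ends 96

4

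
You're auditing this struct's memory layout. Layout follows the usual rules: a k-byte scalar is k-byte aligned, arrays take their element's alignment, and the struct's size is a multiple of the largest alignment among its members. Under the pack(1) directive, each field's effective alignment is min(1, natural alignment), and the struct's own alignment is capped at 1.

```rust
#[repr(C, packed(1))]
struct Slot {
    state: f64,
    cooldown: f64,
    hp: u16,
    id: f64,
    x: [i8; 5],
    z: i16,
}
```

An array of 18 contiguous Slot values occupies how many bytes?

594

0..8  state  (8B, 1-aligned)
8..16  cooldown  (8B, 1-aligned)
16..18  hp  (2B, 1-aligned)
18..26  id  (8B, 1-aligned)
26..31  x  (5B, 1-aligned)
31..33  z  (2B, 1-aligned)
sizeof = 33, alignof = 1
array of 18: 18 × 33 = 594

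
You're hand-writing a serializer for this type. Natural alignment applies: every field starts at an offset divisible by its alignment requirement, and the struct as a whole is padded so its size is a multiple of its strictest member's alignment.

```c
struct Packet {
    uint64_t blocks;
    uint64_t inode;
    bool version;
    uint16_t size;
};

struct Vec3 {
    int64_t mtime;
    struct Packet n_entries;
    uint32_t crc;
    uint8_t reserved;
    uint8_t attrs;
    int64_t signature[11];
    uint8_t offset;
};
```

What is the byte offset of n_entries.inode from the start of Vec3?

Packet: @0: blocks [8B, align 8] → 8; @8: inode [8B, align 8] → 16; @16: version [1B, align 1] → 17; +1 pad (align 2); @18: size [2B, align 2] → 20; +4 tail pad (align 8); size 24, align 8
@0: mtime [8B, align 8] → 8
@8: n_entries [24B, align 8] → 32
within Packet: inode at 8
8 + 8 = 16

16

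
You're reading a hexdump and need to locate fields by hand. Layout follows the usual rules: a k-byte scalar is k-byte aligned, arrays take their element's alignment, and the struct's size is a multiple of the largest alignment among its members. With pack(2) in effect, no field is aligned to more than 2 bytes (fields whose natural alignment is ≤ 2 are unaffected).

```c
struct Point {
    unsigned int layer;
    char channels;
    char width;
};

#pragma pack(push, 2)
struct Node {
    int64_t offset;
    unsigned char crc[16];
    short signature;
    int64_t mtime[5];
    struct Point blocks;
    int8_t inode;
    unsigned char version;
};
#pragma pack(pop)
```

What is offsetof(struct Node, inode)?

74

Point: @0: layer [4B, align 4] → 4; @4: channels [1B, align 1] → 5; @5: width [1B, align 1] → 6; +2 tail pad (align 4); size 8, align 4
@0: offset [8B, align 2] → 8
@8: crc [16B, align 1] → 24
@24: signature [2B, align 2] → 26
@26: mtime [40B, align 2] → 66
@66: blocks [8B, align 2] → 74
@74: inode [1B, align 1] → 75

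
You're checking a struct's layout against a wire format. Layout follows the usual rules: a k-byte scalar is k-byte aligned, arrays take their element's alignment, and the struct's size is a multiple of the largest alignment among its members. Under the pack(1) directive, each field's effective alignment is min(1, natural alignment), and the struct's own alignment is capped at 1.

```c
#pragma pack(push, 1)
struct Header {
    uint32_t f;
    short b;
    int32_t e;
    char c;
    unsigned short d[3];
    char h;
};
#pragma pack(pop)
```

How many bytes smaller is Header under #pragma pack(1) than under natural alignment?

6

natural layout:
  0..4  f  (4B, 4-aligned)
  4..6  b  (2B, 2-aligned)
  6..8  -- padding (2B)
  8..12  e  (4B, 4-aligned)
  12..13  c  (1B, 1-aligned)
  13..14  -- padding (1B)
  14..20  d  (6B, 2-aligned)
  20..21  h  (1B, 1-aligned)
  21..24  -- tail padding (3B)
  sizeof = 24, alignof = 4
packed(1) layout:
  0..4  f  (4B, 1-aligned)
  4..6  b  (2B, 1-aligned)
  6..10  e  (4B, 1-aligned)
  10..11  c  (1B, 1-aligned)
  11..17  d  (6B, 1-aligned)
  17..18  h  (1B, 1-aligned)
  sizeof = 18, alignof = 1
24 − 18 = 6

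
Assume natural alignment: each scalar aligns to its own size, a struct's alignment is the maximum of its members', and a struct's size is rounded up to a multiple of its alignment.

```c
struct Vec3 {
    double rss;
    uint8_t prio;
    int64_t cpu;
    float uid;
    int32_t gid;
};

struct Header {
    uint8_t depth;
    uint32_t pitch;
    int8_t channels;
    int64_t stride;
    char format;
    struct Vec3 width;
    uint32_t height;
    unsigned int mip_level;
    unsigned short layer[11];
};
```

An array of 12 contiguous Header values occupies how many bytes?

1152

Vec3: 0..8  rss  (8B, 8-aligned); 8..9  prio  (1B, 1-aligned); 9..16  -- padding (7B); 16..24  cpu  (8B, 8-aligned); 24..28  uid  (4B, 4-aligned); 28..32  gid  (4B, 4-aligned); sizeof = 32, alignof = 8
0..1  depth  (1B, 1-aligned)
1..4  -- padding (3B)
4..8  pitch  (4B, 4-aligned)
8..9  channels  (1B, 1-aligned)
9..16  -- padding (7B)
16..24  stride  (8B, 8-aligned)
24..25  format  (1B, 1-aligned)
25..32  -- padding (7B)
32..64  width  (32B, 8-aligned)
64..68  height  (4B, 4-aligned)
68..72  mip_level  (4B, 4-aligned)
72..94  layer  (22B, 2-aligned)
94..96  -- tail padding (2B)
sizeof = 96, alignof = 8
array of 12: 12 × 96 = 1152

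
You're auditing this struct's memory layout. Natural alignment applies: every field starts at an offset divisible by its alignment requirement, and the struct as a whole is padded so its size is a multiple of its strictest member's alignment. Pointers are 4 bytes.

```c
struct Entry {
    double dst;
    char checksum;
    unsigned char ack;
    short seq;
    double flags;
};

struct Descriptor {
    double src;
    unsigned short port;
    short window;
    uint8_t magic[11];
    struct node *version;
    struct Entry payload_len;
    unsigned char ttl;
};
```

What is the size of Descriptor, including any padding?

64 bytes

Entry: @0: dst [8B, align 8] → 8; @8: checksum [1B, align 1] → 9; @9: ack [1B, align 1] → 10; @10: seq [2B, align 2] → 12; +4 pad (align 8); @16: flags [8B, align 8] → 24; size 24, align 8
@0: src [8B, align 8] → 8
@8: port [2B, align 2] → 10
@10: window [2B, align 2] → 12
@12: magic [11B, align 1] → 23
+1 pad (align 4)
@24: version [4B, align 4] → 28
+4 pad (align 8)
@32: payload_len [24B, align 8] → 56
@56: ttl [1B, align 1] → 57
+7 tail pad (align 8)
size 64, align 8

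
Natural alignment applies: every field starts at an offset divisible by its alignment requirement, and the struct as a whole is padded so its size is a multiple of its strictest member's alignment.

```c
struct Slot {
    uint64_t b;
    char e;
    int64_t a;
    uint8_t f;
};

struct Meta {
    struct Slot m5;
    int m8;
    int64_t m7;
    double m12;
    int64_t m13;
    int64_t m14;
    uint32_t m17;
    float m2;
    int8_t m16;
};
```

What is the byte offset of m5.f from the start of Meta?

Slot: @0: b [8B, align 8] → 8; @8: e [1B, align 1] → 9; +7 pad (align 8); @16: a [8B, align 8] → 24; @24: f [1B, align 1] → 25; +7 tail pad (align 8); size 32, align 8
@0: m5 [32B, align 8] → 32
within Slot: f at 24
0 + 24 = 24

24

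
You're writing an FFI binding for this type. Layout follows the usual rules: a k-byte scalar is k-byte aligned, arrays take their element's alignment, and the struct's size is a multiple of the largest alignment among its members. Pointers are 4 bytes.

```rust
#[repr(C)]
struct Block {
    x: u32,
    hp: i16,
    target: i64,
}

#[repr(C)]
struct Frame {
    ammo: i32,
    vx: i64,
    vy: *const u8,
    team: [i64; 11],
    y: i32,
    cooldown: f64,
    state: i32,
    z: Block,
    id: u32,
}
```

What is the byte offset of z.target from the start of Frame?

144

Block: 0..4  x  (4B, 4-aligned); 4..6  hp  (2B, 2-aligned); 6..8  -- padding (2B); 8..16  target  (8B, 8-aligned); sizeof = 16, alignof = 8
0..4  ammo  (4B, 4-aligned)
4..8  -- padding (4B)
8..16  vx  (8B, 8-aligned)
16..20  vy  (4B, 4-aligned)
20..24  -- padding (4B)
24..112  team  (88B, 8-aligned)
112..116  y  (4B, 4-aligned)
116..120  -- padding (4B)
120..128  cooldown  (8B, 8-aligned)
128..132  state  (4B, 4-aligned)
132..136  -- padding (4B)
136..152  z  (16B, 8-aligned)
within Block: target at 8
136 + 8 = 144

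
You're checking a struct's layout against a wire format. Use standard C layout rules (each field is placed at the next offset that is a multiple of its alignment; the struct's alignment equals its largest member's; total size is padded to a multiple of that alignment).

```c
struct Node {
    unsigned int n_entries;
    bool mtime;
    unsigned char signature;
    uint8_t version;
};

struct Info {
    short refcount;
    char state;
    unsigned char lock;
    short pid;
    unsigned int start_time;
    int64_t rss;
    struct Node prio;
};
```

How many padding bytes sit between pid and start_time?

Node: n_entries at 0 (size 4, align 4) → ends 4; mtime at 4 (size 1, align 1) → ends 5; signature at 5 (size 1, align 1) → ends 6; version at 6 (size 1, align 1) → ends 7; tail pad 1 to reach multiple of 4; total 8 bytes, alignment 4
refcount at 0 (size 2, align 2) → ends 2
state at 2 (size 1, align 1) → ends 3
lock at 3 (size 1, align 1) → ends 4
pid at 4 (size 2, align 2) → ends 6
pad 2 to align 4 for start_time
start_time at 8 (size 4, align 4) → ends 12

2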